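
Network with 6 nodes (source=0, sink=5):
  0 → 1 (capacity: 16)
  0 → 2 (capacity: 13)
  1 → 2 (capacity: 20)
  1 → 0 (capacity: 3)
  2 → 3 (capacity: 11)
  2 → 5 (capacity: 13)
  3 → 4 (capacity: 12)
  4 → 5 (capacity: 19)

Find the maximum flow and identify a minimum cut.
Max flow = 24, Min cut edges: (2,3), (2,5)

Maximum flow: 24
Minimum cut: (2,3), (2,5)
Partition: S = [0, 1, 2], T = [3, 4, 5]

Max-flow min-cut theorem verified: both equal 24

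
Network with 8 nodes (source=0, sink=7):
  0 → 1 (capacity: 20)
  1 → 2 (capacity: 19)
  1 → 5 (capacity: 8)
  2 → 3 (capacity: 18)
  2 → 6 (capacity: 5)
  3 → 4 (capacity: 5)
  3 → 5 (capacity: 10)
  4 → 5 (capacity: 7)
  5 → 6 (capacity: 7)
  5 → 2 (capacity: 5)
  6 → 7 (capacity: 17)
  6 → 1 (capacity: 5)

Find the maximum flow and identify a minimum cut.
Max flow = 12, Min cut edges: (2,6), (5,6)

Maximum flow: 12
Minimum cut: (2,6), (5,6)
Partition: S = [0, 1, 2, 3, 4, 5], T = [6, 7]

Max-flow min-cut theorem verified: both equal 12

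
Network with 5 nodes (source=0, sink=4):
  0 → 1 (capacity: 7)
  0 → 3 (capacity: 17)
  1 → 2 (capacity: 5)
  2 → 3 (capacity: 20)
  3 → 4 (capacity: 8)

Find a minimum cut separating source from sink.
Min cut value = 8, edges: (3,4)

Min cut value: 8
Partition: S = [0, 1, 2, 3], T = [4]
Cut edges: (3,4)

By max-flow min-cut theorem, max flow = min cut = 8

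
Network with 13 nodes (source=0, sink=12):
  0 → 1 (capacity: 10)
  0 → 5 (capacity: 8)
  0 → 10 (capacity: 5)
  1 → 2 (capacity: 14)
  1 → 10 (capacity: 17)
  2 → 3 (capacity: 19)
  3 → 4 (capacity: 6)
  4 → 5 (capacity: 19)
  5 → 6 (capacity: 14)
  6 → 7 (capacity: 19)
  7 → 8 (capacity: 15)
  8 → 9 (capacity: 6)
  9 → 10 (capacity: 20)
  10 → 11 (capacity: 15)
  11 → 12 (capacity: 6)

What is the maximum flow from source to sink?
Maximum flow = 6

Max flow: 6

Flow assignment:
  0 → 5: 6/8
  5 → 6: 6/14
  6 → 7: 6/19
  7 → 8: 6/15
  8 → 9: 6/6
  9 → 10: 6/20
  10 → 11: 6/15
  11 → 12: 6/6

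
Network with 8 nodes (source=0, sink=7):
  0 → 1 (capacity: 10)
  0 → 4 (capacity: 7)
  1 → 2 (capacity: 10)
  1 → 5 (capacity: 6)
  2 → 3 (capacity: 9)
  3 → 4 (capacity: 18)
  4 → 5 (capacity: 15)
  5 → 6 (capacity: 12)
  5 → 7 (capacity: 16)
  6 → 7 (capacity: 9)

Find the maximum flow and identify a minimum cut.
Max flow = 17, Min cut edges: (0,1), (0,4)

Maximum flow: 17
Minimum cut: (0,1), (0,4)
Partition: S = [0], T = [1, 2, 3, 4, 5, 6, 7]

Max-flow min-cut theorem verified: both equal 17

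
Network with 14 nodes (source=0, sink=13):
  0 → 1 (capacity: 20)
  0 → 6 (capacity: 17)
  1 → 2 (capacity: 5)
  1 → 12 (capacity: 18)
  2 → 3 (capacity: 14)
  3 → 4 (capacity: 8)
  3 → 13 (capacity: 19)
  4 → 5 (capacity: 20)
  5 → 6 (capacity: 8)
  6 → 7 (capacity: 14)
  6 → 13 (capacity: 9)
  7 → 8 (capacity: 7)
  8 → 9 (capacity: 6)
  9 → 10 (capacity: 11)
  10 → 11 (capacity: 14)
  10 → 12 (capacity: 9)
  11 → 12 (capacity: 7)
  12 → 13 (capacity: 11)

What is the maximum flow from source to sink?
Maximum flow = 25

Max flow: 25

Flow assignment:
  0 → 1: 10/20
  0 → 6: 15/17
  1 → 2: 5/5
  1 → 12: 5/18
  2 → 3: 5/14
  3 → 13: 5/19
  6 → 7: 6/14
  6 → 13: 9/9
  7 → 8: 6/7
  8 → 9: 6/6
  9 → 10: 6/11
  10 → 12: 6/9
  12 → 13: 11/11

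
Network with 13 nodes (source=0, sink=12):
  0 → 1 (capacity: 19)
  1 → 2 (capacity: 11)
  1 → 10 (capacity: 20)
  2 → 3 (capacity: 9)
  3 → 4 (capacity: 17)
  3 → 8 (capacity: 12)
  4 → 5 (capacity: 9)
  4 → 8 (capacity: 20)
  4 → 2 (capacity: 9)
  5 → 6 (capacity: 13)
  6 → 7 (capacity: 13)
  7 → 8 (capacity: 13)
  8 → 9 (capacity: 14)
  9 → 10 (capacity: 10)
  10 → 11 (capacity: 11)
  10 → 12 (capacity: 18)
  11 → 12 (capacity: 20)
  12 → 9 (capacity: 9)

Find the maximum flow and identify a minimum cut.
Max flow = 19, Min cut edges: (0,1)

Maximum flow: 19
Minimum cut: (0,1)
Partition: S = [0], T = [1, 2, 3, 4, 5, 6, 7, 8, 9, 10, 11, 12]

Max-flow min-cut theorem verified: both equal 19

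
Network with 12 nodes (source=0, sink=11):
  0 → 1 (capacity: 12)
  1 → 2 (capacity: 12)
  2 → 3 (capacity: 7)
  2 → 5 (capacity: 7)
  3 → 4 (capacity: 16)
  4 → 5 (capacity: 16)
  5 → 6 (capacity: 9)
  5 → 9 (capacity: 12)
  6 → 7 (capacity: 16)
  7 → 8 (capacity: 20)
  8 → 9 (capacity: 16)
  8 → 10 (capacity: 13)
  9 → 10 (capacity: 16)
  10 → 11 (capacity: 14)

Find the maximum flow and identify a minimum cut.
Max flow = 12, Min cut edges: (1,2)

Maximum flow: 12
Minimum cut: (1,2)
Partition: S = [0, 1], T = [2, 3, 4, 5, 6, 7, 8, 9, 10, 11]

Max-flow min-cut theorem verified: both equal 12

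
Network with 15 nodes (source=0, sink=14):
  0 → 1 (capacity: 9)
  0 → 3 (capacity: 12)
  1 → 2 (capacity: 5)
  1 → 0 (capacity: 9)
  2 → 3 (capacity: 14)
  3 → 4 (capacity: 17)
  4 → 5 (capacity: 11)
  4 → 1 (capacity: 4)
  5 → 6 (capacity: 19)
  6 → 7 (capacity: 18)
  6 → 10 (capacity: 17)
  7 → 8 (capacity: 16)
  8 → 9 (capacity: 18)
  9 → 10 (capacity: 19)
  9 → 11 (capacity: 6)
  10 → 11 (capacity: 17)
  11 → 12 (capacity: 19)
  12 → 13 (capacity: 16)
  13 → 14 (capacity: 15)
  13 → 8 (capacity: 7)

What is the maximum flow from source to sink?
Maximum flow = 11

Max flow: 11

Flow assignment:
  0 → 1: 5/9
  0 → 3: 6/12
  1 → 2: 5/5
  2 → 3: 5/14
  3 → 4: 11/17
  4 → 5: 11/11
  5 → 6: 11/19
  6 → 10: 11/17
  10 → 11: 11/17
  11 → 12: 11/19
  12 → 13: 11/16
  13 → 14: 11/15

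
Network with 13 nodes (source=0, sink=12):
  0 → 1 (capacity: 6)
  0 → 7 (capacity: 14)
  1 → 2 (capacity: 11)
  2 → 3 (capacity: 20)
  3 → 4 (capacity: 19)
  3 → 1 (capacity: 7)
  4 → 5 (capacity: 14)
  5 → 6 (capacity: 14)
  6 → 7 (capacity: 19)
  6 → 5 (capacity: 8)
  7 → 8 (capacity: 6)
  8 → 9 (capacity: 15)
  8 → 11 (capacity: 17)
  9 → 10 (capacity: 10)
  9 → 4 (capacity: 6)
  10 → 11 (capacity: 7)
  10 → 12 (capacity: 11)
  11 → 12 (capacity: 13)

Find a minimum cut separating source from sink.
Min cut value = 6, edges: (7,8)

Min cut value: 6
Partition: S = [0, 1, 2, 3, 4, 5, 6, 7], T = [8, 9, 10, 11, 12]
Cut edges: (7,8)

By max-flow min-cut theorem, max flow = min cut = 6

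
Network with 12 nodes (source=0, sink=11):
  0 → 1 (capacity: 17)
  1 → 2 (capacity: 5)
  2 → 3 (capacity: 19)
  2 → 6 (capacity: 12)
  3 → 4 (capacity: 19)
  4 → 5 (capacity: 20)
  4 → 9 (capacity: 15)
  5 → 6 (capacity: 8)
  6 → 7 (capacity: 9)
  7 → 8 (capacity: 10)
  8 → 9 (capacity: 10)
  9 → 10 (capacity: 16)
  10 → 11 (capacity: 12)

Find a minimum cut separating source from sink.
Min cut value = 5, edges: (1,2)

Min cut value: 5
Partition: S = [0, 1], T = [2, 3, 4, 5, 6, 7, 8, 9, 10, 11]
Cut edges: (1,2)

By max-flow min-cut theorem, max flow = min cut = 5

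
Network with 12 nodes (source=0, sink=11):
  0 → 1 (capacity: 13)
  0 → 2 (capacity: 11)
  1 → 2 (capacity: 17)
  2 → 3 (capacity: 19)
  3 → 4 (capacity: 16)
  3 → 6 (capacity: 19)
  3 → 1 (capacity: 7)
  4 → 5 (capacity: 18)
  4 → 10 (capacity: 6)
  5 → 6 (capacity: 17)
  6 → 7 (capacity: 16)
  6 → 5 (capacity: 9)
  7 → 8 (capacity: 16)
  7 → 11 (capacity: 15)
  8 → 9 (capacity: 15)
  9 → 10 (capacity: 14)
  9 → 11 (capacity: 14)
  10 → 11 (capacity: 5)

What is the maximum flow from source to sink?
Maximum flow = 19

Max flow: 19

Flow assignment:
  0 → 1: 8/13
  0 → 2: 11/11
  1 → 2: 8/17
  2 → 3: 19/19
  3 → 4: 5/16
  3 → 6: 14/19
  4 → 10: 5/6
  6 → 7: 14/16
  7 → 11: 14/15
  10 → 11: 5/5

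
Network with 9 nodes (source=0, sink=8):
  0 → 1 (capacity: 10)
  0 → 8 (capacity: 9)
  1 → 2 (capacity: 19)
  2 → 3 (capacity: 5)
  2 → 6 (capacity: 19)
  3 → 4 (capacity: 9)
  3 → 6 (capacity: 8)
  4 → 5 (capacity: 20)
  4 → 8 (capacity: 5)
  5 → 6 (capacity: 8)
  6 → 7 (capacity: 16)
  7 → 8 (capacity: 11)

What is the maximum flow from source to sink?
Maximum flow = 19

Max flow: 19

Flow assignment:
  0 → 1: 10/10
  0 → 8: 9/9
  1 → 2: 10/19
  2 → 3: 5/5
  2 → 6: 5/19
  3 → 4: 5/9
  4 → 8: 5/5
  6 → 7: 5/16
  7 → 8: 5/11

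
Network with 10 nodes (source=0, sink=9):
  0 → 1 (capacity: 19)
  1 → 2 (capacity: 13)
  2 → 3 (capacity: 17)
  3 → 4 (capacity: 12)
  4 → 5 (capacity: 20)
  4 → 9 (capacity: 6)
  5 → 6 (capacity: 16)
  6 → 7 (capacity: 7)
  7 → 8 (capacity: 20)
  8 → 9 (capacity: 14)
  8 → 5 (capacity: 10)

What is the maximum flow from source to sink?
Maximum flow = 12

Max flow: 12

Flow assignment:
  0 → 1: 12/19
  1 → 2: 12/13
  2 → 3: 12/17
  3 → 4: 12/12
  4 → 5: 6/20
  4 → 9: 6/6
  5 → 6: 6/16
  6 → 7: 6/7
  7 → 8: 6/20
  8 → 9: 6/14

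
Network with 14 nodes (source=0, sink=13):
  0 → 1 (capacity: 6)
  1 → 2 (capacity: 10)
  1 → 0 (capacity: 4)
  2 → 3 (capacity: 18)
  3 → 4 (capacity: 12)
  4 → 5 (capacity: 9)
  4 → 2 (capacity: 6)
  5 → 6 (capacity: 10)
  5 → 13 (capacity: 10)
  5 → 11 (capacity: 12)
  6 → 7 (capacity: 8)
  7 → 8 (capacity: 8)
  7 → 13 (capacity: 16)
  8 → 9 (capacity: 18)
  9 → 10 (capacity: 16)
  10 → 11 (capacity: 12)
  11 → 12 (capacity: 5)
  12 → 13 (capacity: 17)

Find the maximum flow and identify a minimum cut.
Max flow = 6, Min cut edges: (0,1)

Maximum flow: 6
Minimum cut: (0,1)
Partition: S = [0], T = [1, 2, 3, 4, 5, 6, 7, 8, 9, 10, 11, 12, 13]

Max-flow min-cut theorem verified: both equal 6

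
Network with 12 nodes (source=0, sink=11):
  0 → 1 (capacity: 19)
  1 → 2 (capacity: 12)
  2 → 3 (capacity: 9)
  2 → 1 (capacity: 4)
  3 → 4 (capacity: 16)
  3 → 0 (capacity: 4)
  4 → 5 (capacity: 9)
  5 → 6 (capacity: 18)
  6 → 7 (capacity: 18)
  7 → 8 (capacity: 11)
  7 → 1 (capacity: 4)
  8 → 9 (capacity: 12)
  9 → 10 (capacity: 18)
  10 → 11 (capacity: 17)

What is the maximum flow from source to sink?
Maximum flow = 9

Max flow: 9

Flow assignment:
  0 → 1: 9/19
  1 → 2: 9/12
  2 → 3: 9/9
  3 → 4: 9/16
  4 → 5: 9/9
  5 → 6: 9/18
  6 → 7: 9/18
  7 → 8: 9/11
  8 → 9: 9/12
  9 → 10: 9/18
  10 → 11: 9/17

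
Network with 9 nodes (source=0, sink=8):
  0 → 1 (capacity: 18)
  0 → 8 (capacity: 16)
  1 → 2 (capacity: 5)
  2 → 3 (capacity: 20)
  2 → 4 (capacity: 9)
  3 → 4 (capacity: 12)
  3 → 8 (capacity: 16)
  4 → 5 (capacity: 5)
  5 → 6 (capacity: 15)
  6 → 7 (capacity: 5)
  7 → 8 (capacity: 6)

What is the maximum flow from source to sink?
Maximum flow = 21

Max flow: 21

Flow assignment:
  0 → 1: 5/18
  0 → 8: 16/16
  1 → 2: 5/5
  2 → 3: 5/20
  3 → 8: 5/16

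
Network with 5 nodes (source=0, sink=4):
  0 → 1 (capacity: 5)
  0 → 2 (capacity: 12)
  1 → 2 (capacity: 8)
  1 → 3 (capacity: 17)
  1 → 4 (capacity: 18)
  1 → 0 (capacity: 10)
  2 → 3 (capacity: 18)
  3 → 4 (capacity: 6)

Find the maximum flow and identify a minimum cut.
Max flow = 11, Min cut edges: (0,1), (3,4)

Maximum flow: 11
Minimum cut: (0,1), (3,4)
Partition: S = [0, 2, 3], T = [1, 4]

Max-flow min-cut theorem verified: both equal 11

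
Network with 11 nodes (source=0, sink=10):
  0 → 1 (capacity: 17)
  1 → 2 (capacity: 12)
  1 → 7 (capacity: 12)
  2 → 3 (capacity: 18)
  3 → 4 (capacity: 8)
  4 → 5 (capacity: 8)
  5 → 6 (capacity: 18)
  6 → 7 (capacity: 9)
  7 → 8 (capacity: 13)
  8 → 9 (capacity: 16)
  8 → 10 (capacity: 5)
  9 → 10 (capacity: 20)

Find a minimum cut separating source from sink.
Min cut value = 13, edges: (7,8)

Min cut value: 13
Partition: S = [0, 1, 2, 3, 4, 5, 6, 7], T = [8, 9, 10]
Cut edges: (7,8)

By max-flow min-cut theorem, max flow = min cut = 13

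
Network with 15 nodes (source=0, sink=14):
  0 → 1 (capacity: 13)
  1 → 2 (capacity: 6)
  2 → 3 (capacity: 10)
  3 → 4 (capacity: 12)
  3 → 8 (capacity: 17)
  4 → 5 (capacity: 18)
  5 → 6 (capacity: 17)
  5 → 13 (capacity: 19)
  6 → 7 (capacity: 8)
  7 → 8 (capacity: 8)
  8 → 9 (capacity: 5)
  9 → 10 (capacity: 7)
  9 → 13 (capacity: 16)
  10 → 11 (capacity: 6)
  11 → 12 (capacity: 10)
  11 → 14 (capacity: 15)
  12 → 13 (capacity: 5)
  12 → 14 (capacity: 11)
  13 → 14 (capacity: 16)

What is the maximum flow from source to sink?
Maximum flow = 6

Max flow: 6

Flow assignment:
  0 → 1: 6/13
  1 → 2: 6/6
  2 → 3: 6/10
  3 → 4: 6/12
  4 → 5: 6/18
  5 → 13: 6/19
  13 → 14: 6/16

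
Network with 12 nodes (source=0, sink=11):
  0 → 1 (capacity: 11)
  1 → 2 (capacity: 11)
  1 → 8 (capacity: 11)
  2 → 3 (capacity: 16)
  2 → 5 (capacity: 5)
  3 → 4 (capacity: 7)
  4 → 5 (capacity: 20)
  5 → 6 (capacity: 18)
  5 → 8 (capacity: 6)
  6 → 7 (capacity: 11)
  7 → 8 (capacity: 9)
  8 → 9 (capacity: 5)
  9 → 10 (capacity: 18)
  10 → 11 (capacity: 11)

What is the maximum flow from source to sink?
Maximum flow = 5

Max flow: 5

Flow assignment:
  0 → 1: 5/11
  1 → 8: 5/11
  8 → 9: 5/5
  9 → 10: 5/18
  10 → 11: 5/11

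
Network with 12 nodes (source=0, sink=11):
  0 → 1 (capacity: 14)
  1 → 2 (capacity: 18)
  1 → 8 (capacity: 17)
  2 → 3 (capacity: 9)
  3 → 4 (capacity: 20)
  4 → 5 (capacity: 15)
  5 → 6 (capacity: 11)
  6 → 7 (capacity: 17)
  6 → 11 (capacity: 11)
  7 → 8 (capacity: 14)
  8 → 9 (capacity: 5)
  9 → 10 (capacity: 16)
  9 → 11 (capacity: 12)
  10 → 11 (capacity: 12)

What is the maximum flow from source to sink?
Maximum flow = 14

Max flow: 14

Flow assignment:
  0 → 1: 14/14
  1 → 2: 9/18
  1 → 8: 5/17
  2 → 3: 9/9
  3 → 4: 9/20
  4 → 5: 9/15
  5 → 6: 9/11
  6 → 11: 9/11
  8 → 9: 5/5
  9 → 11: 5/12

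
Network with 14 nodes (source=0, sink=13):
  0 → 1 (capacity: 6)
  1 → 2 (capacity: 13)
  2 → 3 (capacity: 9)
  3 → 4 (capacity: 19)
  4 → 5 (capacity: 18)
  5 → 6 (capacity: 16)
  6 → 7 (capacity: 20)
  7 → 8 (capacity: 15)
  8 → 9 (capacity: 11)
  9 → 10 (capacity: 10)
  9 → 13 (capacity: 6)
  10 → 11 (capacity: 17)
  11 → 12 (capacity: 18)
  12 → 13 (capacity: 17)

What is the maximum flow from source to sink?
Maximum flow = 6

Max flow: 6

Flow assignment:
  0 → 1: 6/6
  1 → 2: 6/13
  2 → 3: 6/9
  3 → 4: 6/19
  4 → 5: 6/18
  5 → 6: 6/16
  6 → 7: 6/20
  7 → 8: 6/15
  8 → 9: 6/11
  9 → 13: 6/6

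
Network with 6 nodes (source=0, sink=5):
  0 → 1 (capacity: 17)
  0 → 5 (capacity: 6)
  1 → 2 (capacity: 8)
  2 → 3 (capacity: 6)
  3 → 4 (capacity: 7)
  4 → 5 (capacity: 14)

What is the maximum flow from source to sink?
Maximum flow = 12

Max flow: 12

Flow assignment:
  0 → 1: 6/17
  0 → 5: 6/6
  1 → 2: 6/8
  2 → 3: 6/6
  3 → 4: 6/7
  4 → 5: 6/14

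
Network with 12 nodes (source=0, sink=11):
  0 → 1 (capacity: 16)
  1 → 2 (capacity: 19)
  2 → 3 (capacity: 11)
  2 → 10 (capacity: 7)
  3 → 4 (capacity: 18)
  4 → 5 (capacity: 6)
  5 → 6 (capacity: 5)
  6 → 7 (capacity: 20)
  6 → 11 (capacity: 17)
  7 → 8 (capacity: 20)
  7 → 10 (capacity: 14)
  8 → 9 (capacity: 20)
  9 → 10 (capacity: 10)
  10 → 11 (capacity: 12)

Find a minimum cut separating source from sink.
Min cut value = 12, edges: (2,10), (5,6)

Min cut value: 12
Partition: S = [0, 1, 2, 3, 4, 5], T = [6, 7, 8, 9, 10, 11]
Cut edges: (2,10), (5,6)

By max-flow min-cut theorem, max flow = min cut = 12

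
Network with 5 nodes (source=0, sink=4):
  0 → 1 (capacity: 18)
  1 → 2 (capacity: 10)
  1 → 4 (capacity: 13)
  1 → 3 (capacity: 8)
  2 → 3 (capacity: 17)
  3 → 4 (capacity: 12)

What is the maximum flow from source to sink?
Maximum flow = 18

Max flow: 18

Flow assignment:
  0 → 1: 18/18
  1 → 4: 13/13
  1 → 3: 5/8
  3 → 4: 5/12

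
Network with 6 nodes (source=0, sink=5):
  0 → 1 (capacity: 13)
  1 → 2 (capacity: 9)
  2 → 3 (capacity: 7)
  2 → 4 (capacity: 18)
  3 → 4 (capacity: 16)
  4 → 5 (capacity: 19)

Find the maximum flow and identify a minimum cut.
Max flow = 9, Min cut edges: (1,2)

Maximum flow: 9
Minimum cut: (1,2)
Partition: S = [0, 1], T = [2, 3, 4, 5]

Max-flow min-cut theorem verified: both equal 9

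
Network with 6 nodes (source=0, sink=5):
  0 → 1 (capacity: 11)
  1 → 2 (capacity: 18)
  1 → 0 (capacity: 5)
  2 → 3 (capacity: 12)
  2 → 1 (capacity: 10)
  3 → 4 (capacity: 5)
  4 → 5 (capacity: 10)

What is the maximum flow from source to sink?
Maximum flow = 5

Max flow: 5

Flow assignment:
  0 → 1: 5/11
  1 → 2: 5/18
  2 → 3: 5/12
  3 → 4: 5/5
  4 → 5: 5/10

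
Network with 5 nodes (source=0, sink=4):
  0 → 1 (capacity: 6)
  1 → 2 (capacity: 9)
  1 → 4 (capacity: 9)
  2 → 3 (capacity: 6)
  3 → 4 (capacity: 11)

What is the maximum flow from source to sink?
Maximum flow = 6

Max flow: 6

Flow assignment:
  0 → 1: 6/6
  1 → 4: 6/9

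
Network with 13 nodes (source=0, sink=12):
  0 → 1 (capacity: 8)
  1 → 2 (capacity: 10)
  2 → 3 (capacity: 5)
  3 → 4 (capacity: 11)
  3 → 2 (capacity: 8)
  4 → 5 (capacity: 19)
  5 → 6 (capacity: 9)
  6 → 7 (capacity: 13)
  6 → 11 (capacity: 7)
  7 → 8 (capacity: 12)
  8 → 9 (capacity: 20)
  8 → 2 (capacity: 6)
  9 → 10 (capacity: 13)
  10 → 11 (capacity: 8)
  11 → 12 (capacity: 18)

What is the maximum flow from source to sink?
Maximum flow = 5

Max flow: 5

Flow assignment:
  0 → 1: 5/8
  1 → 2: 5/10
  2 → 3: 5/5
  3 → 4: 5/11
  4 → 5: 5/19
  5 → 6: 5/9
  6 → 11: 5/7
  11 → 12: 5/18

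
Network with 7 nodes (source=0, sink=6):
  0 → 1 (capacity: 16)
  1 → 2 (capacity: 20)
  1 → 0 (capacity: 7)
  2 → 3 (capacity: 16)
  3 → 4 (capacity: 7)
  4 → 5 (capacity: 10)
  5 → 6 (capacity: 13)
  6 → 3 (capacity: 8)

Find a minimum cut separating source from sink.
Min cut value = 7, edges: (3,4)

Min cut value: 7
Partition: S = [0, 1, 2, 3], T = [4, 5, 6]
Cut edges: (3,4)

By max-flow min-cut theorem, max flow = min cut = 7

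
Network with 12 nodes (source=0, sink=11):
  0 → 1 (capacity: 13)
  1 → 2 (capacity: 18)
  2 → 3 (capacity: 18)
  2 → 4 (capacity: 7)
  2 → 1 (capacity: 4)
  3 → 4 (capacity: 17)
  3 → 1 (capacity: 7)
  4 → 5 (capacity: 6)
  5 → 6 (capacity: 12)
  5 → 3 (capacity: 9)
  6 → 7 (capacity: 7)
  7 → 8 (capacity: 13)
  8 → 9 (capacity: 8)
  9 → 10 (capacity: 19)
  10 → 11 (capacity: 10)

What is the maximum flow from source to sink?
Maximum flow = 6

Max flow: 6

Flow assignment:
  0 → 1: 6/13
  1 → 2: 12/18
  2 → 3: 6/18
  2 → 4: 6/7
  3 → 1: 6/7
  4 → 5: 6/6
  5 → 6: 6/12
  6 → 7: 6/7
  7 → 8: 6/13
  8 → 9: 6/8
  9 → 10: 6/19
  10 → 11: 6/10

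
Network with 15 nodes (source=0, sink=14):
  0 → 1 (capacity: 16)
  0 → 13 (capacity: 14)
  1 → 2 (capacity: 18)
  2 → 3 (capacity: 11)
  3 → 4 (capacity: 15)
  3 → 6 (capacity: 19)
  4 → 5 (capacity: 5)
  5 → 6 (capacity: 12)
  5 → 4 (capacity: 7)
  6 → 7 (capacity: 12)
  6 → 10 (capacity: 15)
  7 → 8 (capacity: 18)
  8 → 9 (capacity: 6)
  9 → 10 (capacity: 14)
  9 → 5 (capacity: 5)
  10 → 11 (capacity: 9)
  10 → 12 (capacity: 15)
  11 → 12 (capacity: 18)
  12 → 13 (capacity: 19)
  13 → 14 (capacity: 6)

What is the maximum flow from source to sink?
Maximum flow = 6

Max flow: 6

Flow assignment:
  0 → 1: 6/16
  1 → 2: 6/18
  2 → 3: 6/11
  3 → 6: 6/19
  6 → 10: 6/15
  10 → 12: 6/15
  12 → 13: 6/19
  13 → 14: 6/6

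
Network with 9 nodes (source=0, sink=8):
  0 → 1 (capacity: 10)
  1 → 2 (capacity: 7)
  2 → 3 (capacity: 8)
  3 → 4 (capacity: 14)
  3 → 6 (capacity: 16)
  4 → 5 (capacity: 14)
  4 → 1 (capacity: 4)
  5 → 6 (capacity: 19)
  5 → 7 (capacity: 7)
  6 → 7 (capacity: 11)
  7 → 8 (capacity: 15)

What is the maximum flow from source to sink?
Maximum flow = 7

Max flow: 7

Flow assignment:
  0 → 1: 7/10
  1 → 2: 7/7
  2 → 3: 7/8
  3 → 6: 7/16
  6 → 7: 7/11
  7 → 8: 7/15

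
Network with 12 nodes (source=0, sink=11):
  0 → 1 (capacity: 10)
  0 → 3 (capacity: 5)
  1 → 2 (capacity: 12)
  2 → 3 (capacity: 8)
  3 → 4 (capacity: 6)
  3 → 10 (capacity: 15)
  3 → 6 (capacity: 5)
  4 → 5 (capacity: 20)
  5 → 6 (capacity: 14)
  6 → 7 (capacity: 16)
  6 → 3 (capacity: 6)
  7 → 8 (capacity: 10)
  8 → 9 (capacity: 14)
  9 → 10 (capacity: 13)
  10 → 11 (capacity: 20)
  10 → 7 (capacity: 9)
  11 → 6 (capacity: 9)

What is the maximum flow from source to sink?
Maximum flow = 13

Max flow: 13

Flow assignment:
  0 → 1: 8/10
  0 → 3: 5/5
  1 → 2: 8/12
  2 → 3: 8/8
  3 → 10: 13/15
  10 → 11: 13/20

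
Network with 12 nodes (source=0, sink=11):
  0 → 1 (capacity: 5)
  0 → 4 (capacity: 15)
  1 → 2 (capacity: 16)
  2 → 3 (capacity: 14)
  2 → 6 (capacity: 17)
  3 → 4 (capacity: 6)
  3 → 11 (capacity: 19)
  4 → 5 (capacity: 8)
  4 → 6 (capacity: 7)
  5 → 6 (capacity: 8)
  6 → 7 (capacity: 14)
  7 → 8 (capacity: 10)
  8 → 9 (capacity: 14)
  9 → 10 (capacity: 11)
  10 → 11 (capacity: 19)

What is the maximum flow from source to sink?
Maximum flow = 15

Max flow: 15

Flow assignment:
  0 → 1: 5/5
  0 → 4: 10/15
  1 → 2: 5/16
  2 → 3: 5/14
  3 → 11: 5/19
  4 → 5: 7/8
  4 → 6: 3/7
  5 → 6: 7/8
  6 → 7: 10/14
  7 → 8: 10/10
  8 → 9: 10/14
  9 → 10: 10/11
  10 → 11: 10/19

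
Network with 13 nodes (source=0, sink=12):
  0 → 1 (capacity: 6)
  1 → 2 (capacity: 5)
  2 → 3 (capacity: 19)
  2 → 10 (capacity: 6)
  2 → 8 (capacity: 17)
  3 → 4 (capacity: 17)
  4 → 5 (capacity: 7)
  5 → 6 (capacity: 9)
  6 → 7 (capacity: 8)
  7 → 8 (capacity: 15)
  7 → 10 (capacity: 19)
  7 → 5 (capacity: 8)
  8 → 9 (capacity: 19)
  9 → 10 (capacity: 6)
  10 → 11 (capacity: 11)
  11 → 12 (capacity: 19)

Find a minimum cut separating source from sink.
Min cut value = 5, edges: (1,2)

Min cut value: 5
Partition: S = [0, 1], T = [2, 3, 4, 5, 6, 7, 8, 9, 10, 11, 12]
Cut edges: (1,2)

By max-flow min-cut theorem, max flow = min cut = 5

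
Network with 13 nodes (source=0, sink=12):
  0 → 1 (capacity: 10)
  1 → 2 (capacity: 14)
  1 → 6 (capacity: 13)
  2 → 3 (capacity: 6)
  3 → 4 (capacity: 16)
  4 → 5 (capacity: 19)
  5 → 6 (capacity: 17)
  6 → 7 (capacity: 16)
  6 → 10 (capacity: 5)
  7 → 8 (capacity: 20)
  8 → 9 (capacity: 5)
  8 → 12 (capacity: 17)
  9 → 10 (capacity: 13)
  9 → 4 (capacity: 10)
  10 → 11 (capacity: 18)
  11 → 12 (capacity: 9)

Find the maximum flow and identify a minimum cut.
Max flow = 10, Min cut edges: (0,1)

Maximum flow: 10
Minimum cut: (0,1)
Partition: S = [0], T = [1, 2, 3, 4, 5, 6, 7, 8, 9, 10, 11, 12]

Max-flow min-cut theorem verified: both equal 10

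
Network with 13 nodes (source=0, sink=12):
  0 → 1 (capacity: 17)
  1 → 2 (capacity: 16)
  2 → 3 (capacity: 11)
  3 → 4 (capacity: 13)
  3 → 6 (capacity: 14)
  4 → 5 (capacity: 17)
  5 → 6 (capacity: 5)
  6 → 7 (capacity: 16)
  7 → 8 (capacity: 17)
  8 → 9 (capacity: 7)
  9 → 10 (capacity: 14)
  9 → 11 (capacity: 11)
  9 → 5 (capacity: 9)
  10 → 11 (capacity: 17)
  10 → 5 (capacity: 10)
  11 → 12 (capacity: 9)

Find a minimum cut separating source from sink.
Min cut value = 7, edges: (8,9)

Min cut value: 7
Partition: S = [0, 1, 2, 3, 4, 5, 6, 7, 8], T = [9, 10, 11, 12]
Cut edges: (8,9)

By max-flow min-cut theorem, max flow = min cut = 7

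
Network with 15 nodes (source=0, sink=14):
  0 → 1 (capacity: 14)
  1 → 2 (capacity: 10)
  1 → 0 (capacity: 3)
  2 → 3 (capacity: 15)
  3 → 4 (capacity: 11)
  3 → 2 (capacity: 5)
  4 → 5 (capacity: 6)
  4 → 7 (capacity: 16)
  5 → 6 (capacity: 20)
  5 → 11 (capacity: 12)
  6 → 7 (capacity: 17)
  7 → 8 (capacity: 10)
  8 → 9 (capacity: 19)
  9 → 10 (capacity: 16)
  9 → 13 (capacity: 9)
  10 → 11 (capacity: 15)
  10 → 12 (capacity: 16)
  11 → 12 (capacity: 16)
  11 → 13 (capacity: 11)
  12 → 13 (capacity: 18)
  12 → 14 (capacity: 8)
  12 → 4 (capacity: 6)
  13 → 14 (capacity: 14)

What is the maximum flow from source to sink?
Maximum flow = 10

Max flow: 10

Flow assignment:
  0 → 1: 10/14
  1 → 2: 10/10
  2 → 3: 10/15
  3 → 4: 10/11
  4 → 5: 6/6
  4 → 7: 4/16
  5 → 11: 6/12
  7 → 8: 4/10
  8 → 9: 4/19
  9 → 13: 4/9
  11 → 12: 6/16
  12 → 14: 6/8
  13 → 14: 4/14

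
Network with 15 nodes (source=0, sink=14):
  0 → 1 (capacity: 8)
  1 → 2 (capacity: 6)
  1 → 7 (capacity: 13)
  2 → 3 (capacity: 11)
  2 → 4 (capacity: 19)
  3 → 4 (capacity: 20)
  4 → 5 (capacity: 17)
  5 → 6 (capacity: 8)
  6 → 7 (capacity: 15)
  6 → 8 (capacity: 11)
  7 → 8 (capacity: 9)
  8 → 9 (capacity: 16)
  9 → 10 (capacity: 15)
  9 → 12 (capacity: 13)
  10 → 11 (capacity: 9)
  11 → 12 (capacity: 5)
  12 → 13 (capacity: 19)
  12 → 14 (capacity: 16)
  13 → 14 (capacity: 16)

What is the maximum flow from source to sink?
Maximum flow = 8

Max flow: 8

Flow assignment:
  0 → 1: 8/8
  1 → 7: 8/13
  7 → 8: 8/9
  8 → 9: 8/16
  9 → 12: 8/13
  12 → 14: 8/16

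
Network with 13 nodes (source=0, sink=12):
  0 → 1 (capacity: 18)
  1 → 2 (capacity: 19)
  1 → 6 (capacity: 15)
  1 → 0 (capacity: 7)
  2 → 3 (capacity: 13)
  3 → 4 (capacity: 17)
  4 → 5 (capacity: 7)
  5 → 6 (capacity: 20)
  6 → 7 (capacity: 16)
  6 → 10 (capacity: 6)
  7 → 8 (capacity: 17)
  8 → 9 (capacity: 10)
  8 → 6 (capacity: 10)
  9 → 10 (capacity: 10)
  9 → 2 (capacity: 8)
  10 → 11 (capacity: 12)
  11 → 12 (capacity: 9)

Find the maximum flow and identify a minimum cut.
Max flow = 9, Min cut edges: (11,12)

Maximum flow: 9
Minimum cut: (11,12)
Partition: S = [0, 1, 2, 3, 4, 5, 6, 7, 8, 9, 10, 11], T = [12]

Max-flow min-cut theorem verified: both equal 9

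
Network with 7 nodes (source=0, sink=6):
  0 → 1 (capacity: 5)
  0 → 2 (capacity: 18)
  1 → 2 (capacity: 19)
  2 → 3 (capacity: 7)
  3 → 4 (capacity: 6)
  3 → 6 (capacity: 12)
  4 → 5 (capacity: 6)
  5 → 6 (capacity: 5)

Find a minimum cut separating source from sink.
Min cut value = 7, edges: (2,3)

Min cut value: 7
Partition: S = [0, 1, 2], T = [3, 4, 5, 6]
Cut edges: (2,3)

By max-flow min-cut theorem, max flow = min cut = 7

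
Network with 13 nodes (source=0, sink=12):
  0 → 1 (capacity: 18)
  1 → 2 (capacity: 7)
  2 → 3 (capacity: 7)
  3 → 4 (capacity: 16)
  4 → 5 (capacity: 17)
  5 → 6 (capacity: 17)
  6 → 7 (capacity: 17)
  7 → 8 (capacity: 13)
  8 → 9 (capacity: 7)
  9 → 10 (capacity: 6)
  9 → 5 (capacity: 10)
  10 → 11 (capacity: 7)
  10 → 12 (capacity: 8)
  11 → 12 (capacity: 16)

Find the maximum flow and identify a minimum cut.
Max flow = 6, Min cut edges: (9,10)

Maximum flow: 6
Minimum cut: (9,10)
Partition: S = [0, 1, 2, 3, 4, 5, 6, 7, 8, 9], T = [10, 11, 12]

Max-flow min-cut theorem verified: both equal 6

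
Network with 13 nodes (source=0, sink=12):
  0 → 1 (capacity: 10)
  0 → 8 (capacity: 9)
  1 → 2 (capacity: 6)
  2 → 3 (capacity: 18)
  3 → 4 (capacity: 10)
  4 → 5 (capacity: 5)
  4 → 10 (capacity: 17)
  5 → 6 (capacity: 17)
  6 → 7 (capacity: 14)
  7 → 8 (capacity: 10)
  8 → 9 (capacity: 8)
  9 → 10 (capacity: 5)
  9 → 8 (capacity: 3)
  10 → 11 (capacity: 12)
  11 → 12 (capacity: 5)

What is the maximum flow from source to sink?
Maximum flow = 5

Max flow: 5

Flow assignment:
  0 → 1: 5/10
  1 → 2: 5/6
  2 → 3: 5/18
  3 → 4: 5/10
  4 → 10: 5/17
  10 → 11: 5/12
  11 → 12: 5/5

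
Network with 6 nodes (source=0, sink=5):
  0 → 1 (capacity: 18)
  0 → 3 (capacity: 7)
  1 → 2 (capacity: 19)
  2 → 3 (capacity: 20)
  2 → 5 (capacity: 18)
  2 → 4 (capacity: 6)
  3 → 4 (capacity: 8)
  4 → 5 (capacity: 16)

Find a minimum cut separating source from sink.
Min cut value = 25, edges: (0,1), (0,3)

Min cut value: 25
Partition: S = [0], T = [1, 2, 3, 4, 5]
Cut edges: (0,1), (0,3)

By max-flow min-cut theorem, max flow = min cut = 25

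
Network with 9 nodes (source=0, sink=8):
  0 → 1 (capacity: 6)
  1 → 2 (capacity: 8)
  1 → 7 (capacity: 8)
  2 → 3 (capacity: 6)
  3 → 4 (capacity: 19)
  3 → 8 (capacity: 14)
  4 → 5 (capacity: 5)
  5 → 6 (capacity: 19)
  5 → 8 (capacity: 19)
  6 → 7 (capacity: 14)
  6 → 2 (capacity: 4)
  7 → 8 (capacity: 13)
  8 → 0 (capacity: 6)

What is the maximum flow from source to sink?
Maximum flow = 6

Max flow: 6

Flow assignment:
  0 → 1: 6/6
  1 → 7: 6/8
  7 → 8: 6/13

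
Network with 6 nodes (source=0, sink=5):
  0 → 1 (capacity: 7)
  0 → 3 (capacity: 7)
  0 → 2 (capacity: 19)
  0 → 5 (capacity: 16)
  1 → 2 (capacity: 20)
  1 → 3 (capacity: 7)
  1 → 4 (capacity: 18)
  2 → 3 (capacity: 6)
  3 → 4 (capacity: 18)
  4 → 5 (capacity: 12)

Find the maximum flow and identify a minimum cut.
Max flow = 28, Min cut edges: (0,5), (4,5)

Maximum flow: 28
Minimum cut: (0,5), (4,5)
Partition: S = [0, 1, 2, 3, 4], T = [5]

Max-flow min-cut theorem verified: both equal 28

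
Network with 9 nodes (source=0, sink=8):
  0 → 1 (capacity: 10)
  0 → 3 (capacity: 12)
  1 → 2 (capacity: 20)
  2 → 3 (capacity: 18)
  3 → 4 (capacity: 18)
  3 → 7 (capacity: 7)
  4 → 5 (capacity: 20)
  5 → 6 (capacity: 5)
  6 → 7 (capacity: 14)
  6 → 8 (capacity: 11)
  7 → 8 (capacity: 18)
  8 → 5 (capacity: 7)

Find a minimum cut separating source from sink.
Min cut value = 12, edges: (3,7), (5,6)

Min cut value: 12
Partition: S = [0, 1, 2, 3, 4, 5], T = [6, 7, 8]
Cut edges: (3,7), (5,6)

By max-flow min-cut theorem, max flow = min cut = 12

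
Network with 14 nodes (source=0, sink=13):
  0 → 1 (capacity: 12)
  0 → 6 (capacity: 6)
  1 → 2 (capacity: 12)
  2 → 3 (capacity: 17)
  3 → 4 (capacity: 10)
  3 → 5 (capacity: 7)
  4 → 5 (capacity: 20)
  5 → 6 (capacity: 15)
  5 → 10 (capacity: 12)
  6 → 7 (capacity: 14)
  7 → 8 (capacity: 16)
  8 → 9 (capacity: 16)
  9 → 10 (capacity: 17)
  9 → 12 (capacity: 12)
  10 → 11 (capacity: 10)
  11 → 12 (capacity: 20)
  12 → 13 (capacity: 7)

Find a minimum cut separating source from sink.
Min cut value = 7, edges: (12,13)

Min cut value: 7
Partition: S = [0, 1, 2, 3, 4, 5, 6, 7, 8, 9, 10, 11, 12], T = [13]
Cut edges: (12,13)

By max-flow min-cut theorem, max flow = min cut = 7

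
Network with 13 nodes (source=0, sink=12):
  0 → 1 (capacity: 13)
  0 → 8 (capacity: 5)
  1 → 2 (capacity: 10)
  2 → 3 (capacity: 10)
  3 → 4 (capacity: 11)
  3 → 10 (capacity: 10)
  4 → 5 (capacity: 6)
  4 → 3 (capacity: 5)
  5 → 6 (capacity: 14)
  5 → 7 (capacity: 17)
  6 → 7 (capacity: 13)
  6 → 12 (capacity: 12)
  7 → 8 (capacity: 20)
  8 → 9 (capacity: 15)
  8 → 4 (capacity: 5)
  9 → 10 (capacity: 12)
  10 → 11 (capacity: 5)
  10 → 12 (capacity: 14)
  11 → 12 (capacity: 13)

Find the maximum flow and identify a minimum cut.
Max flow = 15, Min cut edges: (0,8), (2,3)

Maximum flow: 15
Minimum cut: (0,8), (2,3)
Partition: S = [0, 1, 2], T = [3, 4, 5, 6, 7, 8, 9, 10, 11, 12]

Max-flow min-cut theorem verified: both equal 15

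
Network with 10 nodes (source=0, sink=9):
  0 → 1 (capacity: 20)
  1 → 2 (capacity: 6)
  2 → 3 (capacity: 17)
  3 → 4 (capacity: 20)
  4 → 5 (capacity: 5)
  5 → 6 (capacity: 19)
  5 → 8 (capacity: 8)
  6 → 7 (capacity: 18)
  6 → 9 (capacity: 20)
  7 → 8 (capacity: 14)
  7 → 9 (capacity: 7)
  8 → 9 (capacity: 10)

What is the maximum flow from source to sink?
Maximum flow = 5

Max flow: 5

Flow assignment:
  0 → 1: 5/20
  1 → 2: 5/6
  2 → 3: 5/17
  3 → 4: 5/20
  4 → 5: 5/5
  5 → 6: 5/19
  6 → 9: 5/20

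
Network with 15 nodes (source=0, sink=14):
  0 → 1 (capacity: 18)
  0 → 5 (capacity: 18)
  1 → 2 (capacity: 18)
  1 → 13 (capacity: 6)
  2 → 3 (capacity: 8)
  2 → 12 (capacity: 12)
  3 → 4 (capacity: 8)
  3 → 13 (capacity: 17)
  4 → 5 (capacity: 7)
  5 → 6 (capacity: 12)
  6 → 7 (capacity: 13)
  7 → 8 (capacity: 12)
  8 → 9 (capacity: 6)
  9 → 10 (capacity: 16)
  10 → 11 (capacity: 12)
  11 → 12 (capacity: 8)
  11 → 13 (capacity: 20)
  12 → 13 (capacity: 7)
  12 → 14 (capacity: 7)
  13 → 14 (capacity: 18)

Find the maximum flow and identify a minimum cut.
Max flow = 24, Min cut edges: (0,1), (8,9)

Maximum flow: 24
Minimum cut: (0,1), (8,9)
Partition: S = [0, 4, 5, 6, 7, 8], T = [1, 2, 3, 9, 10, 11, 12, 13, 14]

Max-flow min-cut theorem verified: both equal 24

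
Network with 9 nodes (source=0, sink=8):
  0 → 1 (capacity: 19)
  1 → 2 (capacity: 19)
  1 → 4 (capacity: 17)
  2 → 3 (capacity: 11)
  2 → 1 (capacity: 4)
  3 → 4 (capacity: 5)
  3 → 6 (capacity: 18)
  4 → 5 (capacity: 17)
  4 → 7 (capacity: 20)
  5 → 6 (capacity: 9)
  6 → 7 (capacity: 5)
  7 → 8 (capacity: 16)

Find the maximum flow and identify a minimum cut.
Max flow = 16, Min cut edges: (7,8)

Maximum flow: 16
Minimum cut: (7,8)
Partition: S = [0, 1, 2, 3, 4, 5, 6, 7], T = [8]

Max-flow min-cut theorem verified: both equal 16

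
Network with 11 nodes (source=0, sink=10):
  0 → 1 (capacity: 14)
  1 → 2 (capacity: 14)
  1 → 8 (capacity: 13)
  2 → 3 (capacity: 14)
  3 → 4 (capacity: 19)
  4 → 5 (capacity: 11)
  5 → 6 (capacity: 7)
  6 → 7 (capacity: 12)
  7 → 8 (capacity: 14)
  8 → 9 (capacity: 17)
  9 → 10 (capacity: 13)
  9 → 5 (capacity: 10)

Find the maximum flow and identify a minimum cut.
Max flow = 13, Min cut edges: (9,10)

Maximum flow: 13
Minimum cut: (9,10)
Partition: S = [0, 1, 2, 3, 4, 5, 6, 7, 8, 9], T = [10]

Max-flow min-cut theorem verified: both equal 13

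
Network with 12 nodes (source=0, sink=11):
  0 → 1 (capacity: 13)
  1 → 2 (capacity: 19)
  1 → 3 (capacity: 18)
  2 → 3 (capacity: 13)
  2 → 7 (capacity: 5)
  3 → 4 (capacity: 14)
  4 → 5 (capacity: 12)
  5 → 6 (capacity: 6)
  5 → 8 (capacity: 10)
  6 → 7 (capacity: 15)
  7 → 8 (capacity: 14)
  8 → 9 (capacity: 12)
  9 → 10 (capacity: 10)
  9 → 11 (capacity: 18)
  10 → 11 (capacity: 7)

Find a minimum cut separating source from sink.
Min cut value = 12, edges: (8,9)

Min cut value: 12
Partition: S = [0, 1, 2, 3, 4, 5, 6, 7, 8], T = [9, 10, 11]
Cut edges: (8,9)

By max-flow min-cut theorem, max flow = min cut = 12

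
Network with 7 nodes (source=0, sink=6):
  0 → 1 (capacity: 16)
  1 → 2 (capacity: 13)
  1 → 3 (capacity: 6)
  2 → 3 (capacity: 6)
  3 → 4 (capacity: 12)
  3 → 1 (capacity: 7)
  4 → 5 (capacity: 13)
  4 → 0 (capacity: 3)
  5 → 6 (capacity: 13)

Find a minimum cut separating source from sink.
Min cut value = 12, edges: (3,4)

Min cut value: 12
Partition: S = [0, 1, 2, 3], T = [4, 5, 6]
Cut edges: (3,4)

By max-flow min-cut theorem, max flow = min cut = 12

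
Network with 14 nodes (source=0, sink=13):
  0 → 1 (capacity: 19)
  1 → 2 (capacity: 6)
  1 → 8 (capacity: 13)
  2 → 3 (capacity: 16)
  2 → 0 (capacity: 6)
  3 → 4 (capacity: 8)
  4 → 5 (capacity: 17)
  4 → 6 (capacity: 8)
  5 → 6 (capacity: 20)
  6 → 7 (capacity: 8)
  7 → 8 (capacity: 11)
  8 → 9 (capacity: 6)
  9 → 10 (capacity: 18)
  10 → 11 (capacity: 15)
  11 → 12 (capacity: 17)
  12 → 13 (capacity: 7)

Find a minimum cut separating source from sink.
Min cut value = 6, edges: (8,9)

Min cut value: 6
Partition: S = [0, 1, 2, 3, 4, 5, 6, 7, 8], T = [9, 10, 11, 12, 13]
Cut edges: (8,9)

By max-flow min-cut theorem, max flow = min cut = 6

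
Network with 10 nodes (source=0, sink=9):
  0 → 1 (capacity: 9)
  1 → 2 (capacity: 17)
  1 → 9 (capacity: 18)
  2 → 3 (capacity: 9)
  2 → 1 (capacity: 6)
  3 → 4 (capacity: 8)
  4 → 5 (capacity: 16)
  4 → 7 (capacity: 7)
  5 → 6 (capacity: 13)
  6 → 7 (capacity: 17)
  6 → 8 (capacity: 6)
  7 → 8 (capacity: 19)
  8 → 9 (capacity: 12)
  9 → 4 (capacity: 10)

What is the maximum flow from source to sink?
Maximum flow = 9

Max flow: 9

Flow assignment:
  0 → 1: 9/9
  1 → 9: 9/18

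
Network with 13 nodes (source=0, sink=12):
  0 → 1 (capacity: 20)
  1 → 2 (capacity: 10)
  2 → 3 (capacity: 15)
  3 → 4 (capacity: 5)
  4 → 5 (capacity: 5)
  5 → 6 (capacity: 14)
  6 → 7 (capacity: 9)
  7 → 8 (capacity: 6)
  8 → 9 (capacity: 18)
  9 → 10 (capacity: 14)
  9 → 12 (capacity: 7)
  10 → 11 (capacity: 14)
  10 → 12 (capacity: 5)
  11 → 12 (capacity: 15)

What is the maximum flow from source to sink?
Maximum flow = 5

Max flow: 5

Flow assignment:
  0 → 1: 5/20
  1 → 2: 5/10
  2 → 3: 5/15
  3 → 4: 5/5
  4 → 5: 5/5
  5 → 6: 5/14
  6 → 7: 5/9
  7 → 8: 5/6
  8 → 9: 5/18
  9 → 12: 5/7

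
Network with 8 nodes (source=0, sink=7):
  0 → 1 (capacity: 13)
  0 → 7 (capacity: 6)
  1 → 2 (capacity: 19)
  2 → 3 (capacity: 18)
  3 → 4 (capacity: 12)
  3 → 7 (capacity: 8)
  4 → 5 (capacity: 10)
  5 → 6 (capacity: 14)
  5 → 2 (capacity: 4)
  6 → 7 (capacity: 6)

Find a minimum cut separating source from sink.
Min cut value = 19, edges: (0,1), (0,7)

Min cut value: 19
Partition: S = [0], T = [1, 2, 3, 4, 5, 6, 7]
Cut edges: (0,1), (0,7)

By max-flow min-cut theorem, max flow = min cut = 19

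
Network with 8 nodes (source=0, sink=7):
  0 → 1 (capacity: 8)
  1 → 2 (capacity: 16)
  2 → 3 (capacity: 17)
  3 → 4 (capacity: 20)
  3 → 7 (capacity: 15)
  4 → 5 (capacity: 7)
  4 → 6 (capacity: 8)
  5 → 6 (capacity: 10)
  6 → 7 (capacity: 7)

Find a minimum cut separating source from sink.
Min cut value = 8, edges: (0,1)

Min cut value: 8
Partition: S = [0], T = [1, 2, 3, 4, 5, 6, 7]
Cut edges: (0,1)

By max-flow min-cut theorem, max flow = min cut = 8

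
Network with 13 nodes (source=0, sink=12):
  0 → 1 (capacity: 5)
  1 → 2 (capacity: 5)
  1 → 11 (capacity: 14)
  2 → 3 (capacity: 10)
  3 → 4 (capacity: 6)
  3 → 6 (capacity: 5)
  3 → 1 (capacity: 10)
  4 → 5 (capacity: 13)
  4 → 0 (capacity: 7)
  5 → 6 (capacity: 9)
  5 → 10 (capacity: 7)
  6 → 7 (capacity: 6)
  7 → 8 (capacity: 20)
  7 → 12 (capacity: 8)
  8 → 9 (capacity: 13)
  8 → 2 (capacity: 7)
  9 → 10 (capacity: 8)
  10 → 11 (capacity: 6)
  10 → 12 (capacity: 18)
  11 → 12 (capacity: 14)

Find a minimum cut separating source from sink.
Min cut value = 5, edges: (0,1)

Min cut value: 5
Partition: S = [0], T = [1, 2, 3, 4, 5, 6, 7, 8, 9, 10, 11, 12]
Cut edges: (0,1)

By max-flow min-cut theorem, max flow = min cut = 5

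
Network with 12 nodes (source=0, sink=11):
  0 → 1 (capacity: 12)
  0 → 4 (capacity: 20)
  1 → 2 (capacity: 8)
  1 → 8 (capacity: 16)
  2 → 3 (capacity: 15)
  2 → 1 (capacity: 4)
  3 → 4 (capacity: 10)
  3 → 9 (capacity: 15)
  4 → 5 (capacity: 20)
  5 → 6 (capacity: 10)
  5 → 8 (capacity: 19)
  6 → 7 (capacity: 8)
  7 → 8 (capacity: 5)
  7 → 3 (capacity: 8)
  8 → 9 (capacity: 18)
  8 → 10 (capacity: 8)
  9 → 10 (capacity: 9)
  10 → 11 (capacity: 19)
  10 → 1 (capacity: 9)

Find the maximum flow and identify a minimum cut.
Max flow = 17, Min cut edges: (8,10), (9,10)

Maximum flow: 17
Minimum cut: (8,10), (9,10)
Partition: S = [0, 1, 2, 3, 4, 5, 6, 7, 8, 9], T = [10, 11]

Max-flow min-cut theorem verified: both equal 17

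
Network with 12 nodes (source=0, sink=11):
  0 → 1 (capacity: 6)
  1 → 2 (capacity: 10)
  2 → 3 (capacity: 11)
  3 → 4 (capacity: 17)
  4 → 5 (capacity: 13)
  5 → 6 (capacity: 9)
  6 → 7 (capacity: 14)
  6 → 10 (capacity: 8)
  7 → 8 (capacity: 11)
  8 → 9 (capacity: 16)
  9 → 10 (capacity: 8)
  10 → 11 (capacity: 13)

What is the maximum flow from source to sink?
Maximum flow = 6

Max flow: 6

Flow assignment:
  0 → 1: 6/6
  1 → 2: 6/10
  2 → 3: 6/11
  3 → 4: 6/17
  4 → 5: 6/13
  5 → 6: 6/9
  6 → 10: 6/8
  10 → 11: 6/13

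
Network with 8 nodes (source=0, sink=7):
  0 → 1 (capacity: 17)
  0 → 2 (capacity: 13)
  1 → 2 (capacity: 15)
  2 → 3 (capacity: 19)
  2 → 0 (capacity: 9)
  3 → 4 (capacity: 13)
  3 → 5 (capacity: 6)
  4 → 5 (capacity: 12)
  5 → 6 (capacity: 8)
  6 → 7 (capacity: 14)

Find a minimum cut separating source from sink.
Min cut value = 8, edges: (5,6)

Min cut value: 8
Partition: S = [0, 1, 2, 3, 4, 5], T = [6, 7]
Cut edges: (5,6)

By max-flow min-cut theorem, max flow = min cut = 8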